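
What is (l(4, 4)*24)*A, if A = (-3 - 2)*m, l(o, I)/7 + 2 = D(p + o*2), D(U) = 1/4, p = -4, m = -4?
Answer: -5880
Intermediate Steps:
D(U) = ¼ (D(U) = 1*(¼) = ¼)
l(o, I) = -49/4 (l(o, I) = -14 + 7*(¼) = -14 + 7/4 = -49/4)
A = 20 (A = (-3 - 2)*(-4) = -5*(-4) = 20)
(l(4, 4)*24)*A = -49/4*24*20 = -294*20 = -5880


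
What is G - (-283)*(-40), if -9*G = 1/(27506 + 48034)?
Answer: -7696015201/679860 ≈ -11320.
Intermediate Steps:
G = -1/679860 (G = -1/(9*(27506 + 48034)) = -⅑/75540 = -⅑*1/75540 = -1/679860 ≈ -1.4709e-6)
G - (-283)*(-40) = -1/679860 - (-283)*(-40) = -1/679860 - 1*11320 = -1/679860 - 11320 = -7696015201/679860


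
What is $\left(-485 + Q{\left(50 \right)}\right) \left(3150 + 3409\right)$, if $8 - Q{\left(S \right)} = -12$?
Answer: $-3049935$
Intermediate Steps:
$Q{\left(S \right)} = 20$ ($Q{\left(S \right)} = 8 - -12 = 8 + 12 = 20$)
$\left(-485 + Q{\left(50 \right)}\right) \left(3150 + 3409\right) = \left(-485 + 20\right) \left(3150 + 3409\right) = \left(-465\right) 6559 = -3049935$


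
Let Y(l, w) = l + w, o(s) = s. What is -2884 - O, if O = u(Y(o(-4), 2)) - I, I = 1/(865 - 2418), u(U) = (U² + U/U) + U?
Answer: -4483512/1553 ≈ -2887.0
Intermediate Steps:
u(U) = 1 + U + U² (u(U) = (U² + 1) + U = (1 + U²) + U = 1 + U + U²)
I = -1/1553 (I = 1/(-1553) = -1/1553 ≈ -0.00064391)
O = 4660/1553 (O = (1 + (-4 + 2) + (-4 + 2)²) - 1*(-1/1553) = (1 - 2 + (-2)²) + 1/1553 = (1 - 2 + 4) + 1/1553 = 3 + 1/1553 = 4660/1553 ≈ 3.0006)
-2884 - O = -2884 - 1*4660/1553 = -2884 - 4660/1553 = -4483512/1553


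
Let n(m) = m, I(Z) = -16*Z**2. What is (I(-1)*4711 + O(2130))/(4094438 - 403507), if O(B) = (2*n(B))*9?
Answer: -37036/3690931 ≈ -0.010034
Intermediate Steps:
O(B) = 18*B (O(B) = (2*B)*9 = 18*B)
(I(-1)*4711 + O(2130))/(4094438 - 403507) = (-16*(-1)**2*4711 + 18*2130)/(4094438 - 403507) = (-16*1*4711 + 38340)/3690931 = (-16*4711 + 38340)*(1/3690931) = (-75376 + 38340)*(1/3690931) = -37036*1/3690931 = -37036/3690931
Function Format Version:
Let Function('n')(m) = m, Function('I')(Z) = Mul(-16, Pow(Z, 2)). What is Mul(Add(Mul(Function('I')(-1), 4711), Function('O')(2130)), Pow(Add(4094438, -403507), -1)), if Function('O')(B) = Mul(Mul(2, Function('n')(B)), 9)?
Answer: Rational(-37036, 3690931) ≈ -0.010034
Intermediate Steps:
Function('O')(B) = Mul(18, B) (Function('O')(B) = Mul(Mul(2, B), 9) = Mul(18, B))
Mul(Add(Mul(Function('I')(-1), 4711), Function('O')(2130)), Pow(Add(4094438, -403507), -1)) = Mul(Add(Mul(Mul(-16, Pow(-1, 2)), 4711), Mul(18, 2130)), Pow(Add(4094438, -403507), -1)) = Mul(Add(Mul(Mul(-16, 1), 4711), 38340), Pow(3690931, -1)) = Mul(Add(Mul(-16, 4711), 38340), Rational(1, 3690931)) = Mul(Add(-75376, 38340), Rational(1, 3690931)) = Mul(-37036, Rational(1, 3690931)) = Rational(-37036, 3690931)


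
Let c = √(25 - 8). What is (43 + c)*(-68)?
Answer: -2924 - 68*√17 ≈ -3204.4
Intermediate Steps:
c = √17 ≈ 4.1231
(43 + c)*(-68) = (43 + √17)*(-68) = -2924 - 68*√17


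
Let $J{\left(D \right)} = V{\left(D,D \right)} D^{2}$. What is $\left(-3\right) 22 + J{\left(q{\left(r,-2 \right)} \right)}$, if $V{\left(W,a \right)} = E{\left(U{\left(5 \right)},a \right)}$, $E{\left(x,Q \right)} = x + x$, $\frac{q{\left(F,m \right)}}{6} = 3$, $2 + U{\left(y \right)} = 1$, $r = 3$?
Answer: $-714$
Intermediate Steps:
$U{\left(y \right)} = -1$ ($U{\left(y \right)} = -2 + 1 = -1$)
$q{\left(F,m \right)} = 18$ ($q{\left(F,m \right)} = 6 \cdot 3 = 18$)
$E{\left(x,Q \right)} = 2 x$
$V{\left(W,a \right)} = -2$ ($V{\left(W,a \right)} = 2 \left(-1\right) = -2$)
$J{\left(D \right)} = - 2 D^{2}$
$\left(-3\right) 22 + J{\left(q{\left(r,-2 \right)} \right)} = \left(-3\right) 22 - 2 \cdot 18^{2} = -66 - 648 = -714$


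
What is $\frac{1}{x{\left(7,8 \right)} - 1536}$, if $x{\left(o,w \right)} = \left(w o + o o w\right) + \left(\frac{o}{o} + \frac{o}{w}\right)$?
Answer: $- \frac{8}{8689} \approx -0.0009207$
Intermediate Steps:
$x{\left(o,w \right)} = 1 + o w + \frac{o}{w} + w o^{2}$ ($x{\left(o,w \right)} = \left(o w + o^{2} w\right) + \left(1 + \frac{o}{w}\right) = \left(o w + w o^{2}\right) + \left(1 + \frac{o}{w}\right) = 1 + o w + \frac{o}{w} + w o^{2}$)
$\frac{1}{x{\left(7,8 \right)} - 1536} = \frac{1}{\left(1 + 7 \cdot 8 + \frac{7}{8} + 8 \cdot 7^{2}\right) - 1536} = \frac{1}{\left(1 + 56 + 7 \cdot \frac{1}{8} + 8 \cdot 49\right) - 1536} = \frac{1}{\left(1 + 56 + \frac{7}{8} + 392\right) - 1536} = \frac{1}{\frac{3599}{8} - 1536} = \frac{1}{- \frac{8689}{8}} = - \frac{8}{8689}$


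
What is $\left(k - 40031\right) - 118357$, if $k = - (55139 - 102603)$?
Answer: $-110924$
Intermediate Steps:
$k = 47464$ ($k = - (55139 - 102603) = \left(-1\right) \left(-47464\right) = 47464$)
$\left(k - 40031\right) - 118357 = \left(47464 - 40031\right) - 118357 = 7433 - 118357 = -110924$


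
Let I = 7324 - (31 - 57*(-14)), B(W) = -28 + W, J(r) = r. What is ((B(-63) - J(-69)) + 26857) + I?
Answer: 33330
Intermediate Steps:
I = 6495 (I = 7324 - (31 + 798) = 7324 - 1*829 = 7324 - 829 = 6495)
((B(-63) - J(-69)) + 26857) + I = (((-28 - 63) - 1*(-69)) + 26857) + 6495 = ((-91 + 69) + 26857) + 6495 = (-22 + 26857) + 6495 = 26835 + 6495 = 33330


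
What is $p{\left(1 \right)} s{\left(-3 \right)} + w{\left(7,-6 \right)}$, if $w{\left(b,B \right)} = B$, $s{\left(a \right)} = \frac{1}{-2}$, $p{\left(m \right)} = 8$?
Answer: $-10$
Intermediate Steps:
$s{\left(a \right)} = - \frac{1}{2}$
$p{\left(1 \right)} s{\left(-3 \right)} + w{\left(7,-6 \right)} = 8 \left(- \frac{1}{2}\right) - 6 = -4 - 6 = -10$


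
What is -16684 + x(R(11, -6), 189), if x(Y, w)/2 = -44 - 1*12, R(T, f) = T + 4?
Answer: -16796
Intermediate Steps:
R(T, f) = 4 + T
x(Y, w) = -112 (x(Y, w) = 2*(-44 - 1*12) = 2*(-44 - 12) = 2*(-56) = -112)
-16684 + x(R(11, -6), 189) = -16684 - 112 = -16796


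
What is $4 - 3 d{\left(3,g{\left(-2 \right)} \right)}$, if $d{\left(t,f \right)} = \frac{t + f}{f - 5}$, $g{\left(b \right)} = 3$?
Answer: $13$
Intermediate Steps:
$d{\left(t,f \right)} = \frac{f + t}{-5 + f}$
$4 - 3 d{\left(3,g{\left(-2 \right)} \right)} = 4 - 3 \frac{3 + 3}{-5 + 3} = 4 - 3 \frac{1}{-2} \cdot 6 = 4 - 3 \left(\left(- \frac{1}{2}\right) 6\right) = 4 - -9 = 4 + 9 = 13$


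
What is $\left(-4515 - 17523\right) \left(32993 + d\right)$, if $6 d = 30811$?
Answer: $-840268537$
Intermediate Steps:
$d = \frac{30811}{6}$ ($d = \frac{1}{6} \cdot 30811 = \frac{30811}{6} \approx 5135.2$)
$\left(-4515 - 17523\right) \left(32993 + d\right) = \left(-4515 - 17523\right) \left(32993 + \frac{30811}{6}\right) = \left(-22038\right) \frac{228769}{6} = -840268537$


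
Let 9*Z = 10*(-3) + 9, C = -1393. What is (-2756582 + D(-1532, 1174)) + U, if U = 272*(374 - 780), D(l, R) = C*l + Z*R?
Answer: -2207032/3 ≈ -7.3568e+5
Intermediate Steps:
Z = -7/3 (Z = (10*(-3) + 9)/9 = (-30 + 9)/9 = (⅑)*(-21) = -7/3 ≈ -2.3333)
D(l, R) = -1393*l - 7*R/3
U = -110432 (U = 272*(-406) = -110432)
(-2756582 + D(-1532, 1174)) + U = (-2756582 + (-1393*(-1532) - 7/3*1174)) - 110432 = (-2756582 + (2134076 - 8218/3)) - 110432 = (-2756582 + 6394010/3) - 110432 = -1875736/3 - 110432 = -2207032/3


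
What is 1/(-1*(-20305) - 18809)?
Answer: 1/1496 ≈ 0.00066845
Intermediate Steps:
1/(-1*(-20305) - 18809) = 1/(20305 - 18809) = 1/1496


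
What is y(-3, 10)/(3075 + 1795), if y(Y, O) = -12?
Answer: -6/2435 ≈ -0.0024641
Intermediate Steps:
y(-3, 10)/(3075 + 1795) = -12/(3075 + 1795) = -12/4870 = -12*1/4870 = -6/2435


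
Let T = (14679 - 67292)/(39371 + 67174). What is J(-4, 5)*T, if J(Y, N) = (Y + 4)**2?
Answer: 0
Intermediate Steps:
J(Y, N) = (4 + Y)**2
T = -52613/106545 ≈ -0.49381
J(-4, 5)*T = (4 - 4)**2*(-52613/106545) = 0**2*(-52613/106545) = 0*(-52613/106545) = 0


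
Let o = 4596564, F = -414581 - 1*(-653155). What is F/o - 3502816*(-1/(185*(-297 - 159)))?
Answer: -47859499469/1154065890 ≈ -41.470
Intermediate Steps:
F = 238574 (F = -414581 + 653155 = 238574)
F/o - 3502816*(-1/(185*(-297 - 159))) = 238574/4596564 - 3502816*(-1/(185*(-297 - 159))) = 238574*(1/4596564) - 3502816/((-185*(-456))) = 17041/328326 - 3502816/84360 = 17041/328326 - 3502816*1/84360 = 17041/328326 - 437852/10545 = -47859499469/1154065890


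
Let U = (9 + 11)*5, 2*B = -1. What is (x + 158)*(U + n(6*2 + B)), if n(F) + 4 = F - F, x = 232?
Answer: 37440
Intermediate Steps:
B = -1/2 (B = (1/2)*(-1) = -1/2 ≈ -0.50000)
U = 100 (U = 20*5 = 100)
n(F) = -4 (n(F) = -4 + (F - F) = -4 + 0 = -4)
(x + 158)*(U + n(6*2 + B)) = (232 + 158)*(100 - 4) = 390*96 = 37440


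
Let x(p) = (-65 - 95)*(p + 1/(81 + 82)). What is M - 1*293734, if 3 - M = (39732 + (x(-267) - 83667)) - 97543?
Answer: -31780439/163 ≈ -1.9497e+5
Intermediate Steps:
x(p) = -160/163 - 160*p (x(p) = -160*(p + 1/163) = -160*(1/163 + p) = -160/163 - 160*p)
M = 16098203/163 (M = 3 - ((39732 + ((-160/163 - 160*(-267)) - 83667)) - 97543) = 3 - ((39732 + ((-160/163 + 42720) - 83667)) - 97543) = 3 - ((39732 + (6963200/163 - 83667)) - 97543) = 3 - ((39732 - 6674521/163) - 97543) = 3 - (-198205/163 - 97543) = 3 - 1*(-16097714/163) = 3 + 16097714/163 = 16098203/163 ≈ 98762.)
M - 1*293734 = 16098203/163 - 1*293734 = 16098203/163 - 293734 = -31780439/163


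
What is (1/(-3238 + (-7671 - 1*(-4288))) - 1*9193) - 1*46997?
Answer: -372033991/6621 ≈ -56190.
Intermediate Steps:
(1/(-3238 + (-7671 - 1*(-4288))) - 1*9193) - 1*46997 = (1/(-3238 + (-7671 + 4288)) - 9193) - 46997 = (1/(-3238 - 3383) - 9193) - 46997 = (1/(-6621) - 9193) - 46997 = (-1/6621 - 9193) - 46997 = -60866854/6621 - 46997 = -372033991/6621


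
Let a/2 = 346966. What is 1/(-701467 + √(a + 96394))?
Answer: -701467/492055161763 - 69*√166/492055161763 ≈ -1.4274e-6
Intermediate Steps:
a = 693932 (a = 2*346966 = 693932)
1/(-701467 + √(a + 96394)) = 1/(-701467 + √(693932 + 96394)) = 1/(-701467 + √790326) = 1/(-701467 + 69*√166)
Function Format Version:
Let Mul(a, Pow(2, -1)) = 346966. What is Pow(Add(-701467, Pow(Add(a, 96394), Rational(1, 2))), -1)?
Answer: Add(Rational(-701467, 492055161763), Mul(Rational(-69, 492055161763), Pow(166, Rational(1, 2)))) ≈ -1.4274e-6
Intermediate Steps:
a = 693932 (a = Mul(2, 346966) = 693932)
Pow(Add(-701467, Pow(Add(a, 96394), Rational(1, 2))), -1) = Pow(Add(-701467, Pow(Add(693932, 96394), Rational(1, 2))), -1) = Pow(Add(-701467, Pow(790326, Rational(1, 2))), -1) = Pow(Add(-701467, Mul(69, Pow(166, Rational(1, 2)))), -1)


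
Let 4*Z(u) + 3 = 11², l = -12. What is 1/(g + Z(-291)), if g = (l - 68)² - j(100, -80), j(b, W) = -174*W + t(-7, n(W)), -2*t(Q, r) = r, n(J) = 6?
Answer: -2/14975 ≈ -0.00013356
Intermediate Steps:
t(Q, r) = -r/2
Z(u) = 59/2 (Z(u) = -¾ + (¼)*11² = -¾ + (¼)*121 = -¾ + 121/4 = 59/2)
j(b, W) = -3 - 174*W (j(b, W) = -174*W - ½*6 = -174*W - 3 = -3 - 174*W)
g = -7517 (g = (-12 - 68)² - (-3 - 174*(-80)) = (-80)² - (-3 + 13920) = 6400 - 1*13917 = 6400 - 13917 = -7517)
1/(g + Z(-291)) = 1/(-7517 + 59/2) = 1/(-14975/2) = -2/14975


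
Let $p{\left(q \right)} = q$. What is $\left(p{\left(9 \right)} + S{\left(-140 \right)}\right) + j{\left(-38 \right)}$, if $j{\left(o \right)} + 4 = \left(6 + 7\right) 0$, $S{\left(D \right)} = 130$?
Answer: $135$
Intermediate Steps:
$j{\left(o \right)} = -4$ ($j{\left(o \right)} = -4 + \left(6 + 7\right) 0 = -4 + 13 \cdot 0 = -4 + 0 = -4$)
$\left(p{\left(9 \right)} + S{\left(-140 \right)}\right) + j{\left(-38 \right)} = \left(9 + 130\right) - 4 = 139 - 4 = 135$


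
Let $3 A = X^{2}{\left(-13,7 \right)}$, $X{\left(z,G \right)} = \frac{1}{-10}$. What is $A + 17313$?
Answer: $\frac{5193901}{300} \approx 17313.0$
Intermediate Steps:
$X{\left(z,G \right)} = - \frac{1}{10}$
$A = \frac{1}{300}$ ($A = \frac{\left(- \frac{1}{10}\right)^{2}}{3} = \frac{1}{3} \cdot \frac{1}{100} = \frac{1}{300} \approx 0.0033333$)
$A + 17313 = \frac{1}{300} + 17313 = \frac{5193901}{300}$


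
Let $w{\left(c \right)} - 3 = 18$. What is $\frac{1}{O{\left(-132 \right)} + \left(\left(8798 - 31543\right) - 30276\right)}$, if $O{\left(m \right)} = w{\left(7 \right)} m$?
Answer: $- \frac{1}{55793} \approx -1.7923 \cdot 10^{-5}$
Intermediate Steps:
$w{\left(c \right)} = 21$ ($w{\left(c \right)} = 3 + 18 = 21$)
$O{\left(m \right)} = 21 m$
$\frac{1}{O{\left(-132 \right)} + \left(\left(8798 - 31543\right) - 30276\right)} = \frac{1}{21 \left(-132\right) + \left(\left(8798 - 31543\right) - 30276\right)} = \frac{1}{-2772 - 53021} = \frac{1}{-55793} = - \frac{1}{55793}$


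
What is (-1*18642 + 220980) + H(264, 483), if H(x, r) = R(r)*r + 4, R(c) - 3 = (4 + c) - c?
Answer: 205723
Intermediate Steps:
R(c) = 7 (R(c) = 3 + ((4 + c) - c) = 3 + 4 = 7)
H(x, r) = 4 + 7*r (H(x, r) = 7*r + 4 = 4 + 7*r)
(-1*18642 + 220980) + H(264, 483) = (-1*18642 + 220980) + (4 + 7*483) = (-18642 + 220980) + (4 + 3381) = 202338 + 3385 = 205723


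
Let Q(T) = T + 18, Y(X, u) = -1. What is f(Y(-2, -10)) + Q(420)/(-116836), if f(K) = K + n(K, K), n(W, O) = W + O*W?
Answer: -58637/58418 ≈ -1.0037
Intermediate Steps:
Q(T) = 18 + T
f(K) = K + K*(1 + K)
f(Y(-2, -10)) + Q(420)/(-116836) = -(2 - 1) + (18 + 420)/(-116836) = -1*1 + 438*(-1/116836) = -1 - 219/58418 = -58637/58418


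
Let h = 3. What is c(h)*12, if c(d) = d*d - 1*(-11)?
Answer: 240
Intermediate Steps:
c(d) = 11 + d**2 (c(d) = d**2 + 11 = 11 + d**2)
c(h)*12 = (11 + 3**2)*12 = (11 + 9)*12 = 20*12 = 240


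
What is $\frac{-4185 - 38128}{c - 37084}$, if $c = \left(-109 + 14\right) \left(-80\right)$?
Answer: $\frac{42313}{29484} \approx 1.4351$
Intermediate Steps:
$c = 7600$ ($c = \left(-95\right) \left(-80\right) = 7600$)
$\frac{-4185 - 38128}{c - 37084} = \frac{-4185 - 38128}{7600 - 37084} = - \frac{42313}{-29484} = \left(-42313\right) \left(- \frac{1}{29484}\right) = \frac{42313}{29484}$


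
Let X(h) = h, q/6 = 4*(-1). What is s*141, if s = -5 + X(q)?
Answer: -4089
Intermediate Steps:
q = -24 (q = 6*(4*(-1)) = 6*(-4) = -24)
s = -29 (s = -5 - 24 = -29)
s*141 = -29*141 = -4089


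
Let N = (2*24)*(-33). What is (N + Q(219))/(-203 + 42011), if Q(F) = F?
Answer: -35/1072 ≈ -0.032649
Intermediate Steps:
N = -1584 (N = 48*(-33) = -1584)
(N + Q(219))/(-203 + 42011) = (-1584 + 219)/(-203 + 42011) = -1365/41808 = -1365*1/41808 = -35/1072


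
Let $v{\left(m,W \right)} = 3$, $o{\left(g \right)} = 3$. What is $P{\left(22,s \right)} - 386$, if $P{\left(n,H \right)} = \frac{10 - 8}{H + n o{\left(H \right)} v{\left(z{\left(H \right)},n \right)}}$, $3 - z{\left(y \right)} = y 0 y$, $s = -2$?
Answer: $- \frac{37827}{98} \approx -385.99$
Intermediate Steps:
$z{\left(y \right)} = 3$ ($z{\left(y \right)} = 3 - y 0 y = 3 - 0 y = 3 - 0 = 3 + 0 = 3$)
$P{\left(n,H \right)} = \frac{2}{H + 9 n}$ ($P{\left(n,H \right)} = \frac{10 - 8}{H + n 3 \cdot 3} = \frac{2}{H + 3 n 3} = \frac{2}{H + 9 n}$)
$P{\left(22,s \right)} - 386 = \frac{2}{-2 + 9 \cdot 22} - 386 = \frac{2}{-2 + 198} - 386 = \frac{2}{196} - 386 = 2 \cdot \frac{1}{196} - 386 = \frac{1}{98} - 386 = - \frac{37827}{98}$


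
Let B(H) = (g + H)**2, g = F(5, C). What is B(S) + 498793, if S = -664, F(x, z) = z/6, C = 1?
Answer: 33820837/36 ≈ 9.3947e+5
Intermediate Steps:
F(x, z) = z/6 (F(x, z) = z*(1/6) = z/6)
g = 1/6 (g = (1/6)*1 = 1/6 ≈ 0.16667)
B(H) = (1/6 + H)**2
B(S) + 498793 = (1 + 6*(-664))**2/36 + 498793 = (1 - 3984)**2/36 + 498793 = (1/36)*(-3983)**2 + 498793 = (1/36)*15864289 + 498793 = 15864289/36 + 498793 = 33820837/36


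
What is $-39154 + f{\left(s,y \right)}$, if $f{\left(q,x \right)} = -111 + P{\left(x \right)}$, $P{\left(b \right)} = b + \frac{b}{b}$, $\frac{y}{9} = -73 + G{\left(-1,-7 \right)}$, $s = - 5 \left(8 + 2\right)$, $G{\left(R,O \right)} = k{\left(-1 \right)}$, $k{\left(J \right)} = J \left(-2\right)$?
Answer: $-39903$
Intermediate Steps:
$k{\left(J \right)} = - 2 J$
$G{\left(R,O \right)} = 2$ ($G{\left(R,O \right)} = \left(-2\right) \left(-1\right) = 2$)
$s = -50$ ($s = \left(-5\right) 10 = -50$)
$y = -639$ ($y = 9 \left(-73 + 2\right) = 9 \left(-71\right) = -639$)
$P{\left(b \right)} = 1 + b$ ($P{\left(b \right)} = b + 1 = 1 + b$)
$f{\left(q,x \right)} = -110 + x$ ($f{\left(q,x \right)} = -111 + \left(1 + x\right) = -110 + x$)
$-39154 + f{\left(s,y \right)} = -39154 - 749 = -39903$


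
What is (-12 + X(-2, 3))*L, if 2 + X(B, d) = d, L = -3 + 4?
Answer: -11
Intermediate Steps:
L = 1
X(B, d) = -2 + d
(-12 + X(-2, 3))*L = (-12 + (-2 + 3))*1 = (-12 + 1)*1 = -11*1 = -11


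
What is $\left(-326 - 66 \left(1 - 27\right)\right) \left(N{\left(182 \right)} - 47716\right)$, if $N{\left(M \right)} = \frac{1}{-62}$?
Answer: $- \frac{2056083135}{31} \approx -6.6325 \cdot 10^{7}$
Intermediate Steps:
$N{\left(M \right)} = - \frac{1}{62}$
$\left(-326 - 66 \left(1 - 27\right)\right) \left(N{\left(182 \right)} - 47716\right) = \left(-326 - 66 \left(1 - 27\right)\right) \left(- \frac{1}{62} - 47716\right) = \left(-326 - -1716\right) \left(- \frac{2958393}{62}\right) = \left(-326 + 1716\right) \left(- \frac{2958393}{62}\right) = 1390 \left(- \frac{2958393}{62}\right) = - \frac{2056083135}{31}$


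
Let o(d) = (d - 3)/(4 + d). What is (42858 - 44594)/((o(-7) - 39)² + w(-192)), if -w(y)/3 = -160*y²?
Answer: -15624/159263929 ≈ -9.8101e-5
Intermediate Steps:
o(d) = (-3 + d)/(4 + d)
w(y) = 480*y² (w(y) = -(-480)*y² = 480*y²)
(42858 - 44594)/((o(-7) - 39)² + w(-192)) = (42858 - 44594)/(((-3 - 7)/(4 - 7) - 39)² + 480*(-192)²) = -1736/((-10/(-3) - 39)² + 480*36864) = -1736/((-⅓*(-10) - 39)² + 17694720) = -1736/((10/3 - 39)² + 17694720) = -1736/((-107/3)² + 17694720) = -1736/(11449/9 + 17694720) = -1736/159263929/9 = -1736*9/159263929 = -15624/159263929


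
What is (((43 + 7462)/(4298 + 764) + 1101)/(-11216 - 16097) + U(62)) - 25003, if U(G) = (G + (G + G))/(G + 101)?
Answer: -563445806412039/22536120178 ≈ -25002.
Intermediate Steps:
U(G) = 3*G/(101 + G) (U(G) = (G + 2*G)/(101 + G) = (3*G)/(101 + G) = 3*G/(101 + G))
(((43 + 7462)/(4298 + 764) + 1101)/(-11216 - 16097) + U(62)) - 25003 = (((43 + 7462)/(4298 + 764) + 1101)/(-11216 - 16097) + 3*62/(101 + 62)) - 25003 = ((7505/5062 + 1101)/(-27313) + 3*62/163) - 25003 = ((7505*(1/5062) + 1101)*(-1/27313) + 3*62*(1/163)) - 25003 = ((7505/5062 + 1101)*(-1/27313) + 186/163) - 25003 = ((5580767/5062)*(-1/27313) + 186/163) - 25003 = (-5580767/138258406 + 186/163) - 25003 = 24806398495/22536120178 - 25003 = -563445806412039/22536120178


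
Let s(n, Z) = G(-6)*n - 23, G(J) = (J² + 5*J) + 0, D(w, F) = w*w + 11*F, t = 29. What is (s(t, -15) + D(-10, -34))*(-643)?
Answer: 79089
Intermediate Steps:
D(w, F) = w² + 11*F
G(J) = J² + 5*J
s(n, Z) = -23 + 6*n (s(n, Z) = (-6*(5 - 6))*n - 23 = (-6*(-1))*n - 23 = 6*n - 23 = -23 + 6*n)
(s(t, -15) + D(-10, -34))*(-643) = ((-23 + 6*29) + ((-10)² + 11*(-34)))*(-643) = ((-23 + 174) + (100 - 374))*(-643) = (151 - 274)*(-643) = -123*(-643) = 79089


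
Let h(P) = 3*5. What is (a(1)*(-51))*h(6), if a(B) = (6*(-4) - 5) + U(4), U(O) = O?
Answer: 19125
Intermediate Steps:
h(P) = 15
a(B) = -25 (a(B) = (6*(-4) - 5) + 4 = (-24 - 5) + 4 = -29 + 4 = -25)
(a(1)*(-51))*h(6) = -25*(-51)*15 = 1275*15 = 19125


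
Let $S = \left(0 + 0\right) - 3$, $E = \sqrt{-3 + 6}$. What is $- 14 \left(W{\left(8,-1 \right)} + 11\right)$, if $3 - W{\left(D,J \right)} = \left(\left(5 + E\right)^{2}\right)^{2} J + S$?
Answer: $-15414 - 7840 \sqrt{3} \approx -28993.0$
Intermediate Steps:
$E = \sqrt{3} \approx 1.732$
$S = -3$ ($S = 0 - 3 = -3$)
$W{\left(D,J \right)} = 6 - J \left(5 + \sqrt{3}\right)^{4}$ ($W{\left(D,J \right)} = 3 - \left(\left(\left(5 + \sqrt{3}\right)^{2}\right)^{2} J - 3\right) = 3 - \left(\left(5 + \sqrt{3}\right)^{4} J - 3\right) = 3 - \left(J \left(5 + \sqrt{3}\right)^{4} - 3\right) = 3 - \left(-3 + J \left(5 + \sqrt{3}\right)^{4}\right) = 6 - J \left(5 + \sqrt{3}\right)^{4}$)
$- 14 \left(W{\left(8,-1 \right)} + 11\right) = - 14 \left(\left(6 - - \left(5 + \sqrt{3}\right)^{4}\right) + 11\right) = - 14 \left(\left(6 + \left(5 + \sqrt{3}\right)^{4}\right) + 11\right) = - 14 \left(17 + \left(5 + \sqrt{3}\right)^{4}\right) = -238 - 14 \left(5 + \sqrt{3}\right)^{4}$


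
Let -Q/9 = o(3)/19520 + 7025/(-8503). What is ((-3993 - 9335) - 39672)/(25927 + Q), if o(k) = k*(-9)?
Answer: -8796863680000/4304562343349 ≈ -2.0436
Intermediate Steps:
o(k) = -9*k
Q = 1236218229/165978560 (Q = -9*(-9*3/19520 + 7025/(-8503)) = -9*(-27*1/19520 + 7025*(-1/8503)) = -9*(-27/19520 - 7025/8503) = -9*(-137357581/165978560) = 1236218229/165978560 ≈ 7.4481)
((-3993 - 9335) - 39672)/(25927 + Q) = ((-3993 - 9335) - 39672)/(25927 + 1236218229/165978560) = (-13328 - 39672)/(4304562343349/165978560) = -53000*165978560/4304562343349 = -8796863680000/4304562343349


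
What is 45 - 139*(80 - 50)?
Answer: -4125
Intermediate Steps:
45 - 139*(80 - 50) = 45 - 139*30 = 45 - 4170 = -4125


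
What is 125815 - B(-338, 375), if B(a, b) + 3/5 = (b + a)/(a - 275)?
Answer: 385624999/3065 ≈ 1.2582e+5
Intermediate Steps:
B(a, b) = -3/5 + (a + b)/(-275 + a) (B(a, b) = -3/5 + (b + a)/(a - 275) = -3/5 + (a + b)/(-275 + a))
125815 - B(-338, 375) = 125815 - (165 + 375 + (2/5)*(-338))/(-275 - 338) = 125815 - (165 + 375 - 676/5)/(-613) = 125815 - (-1)*2024/(613*5) = 125815 - 1*(-2024/3065) = 125815 + 2024/3065 = 385624999/3065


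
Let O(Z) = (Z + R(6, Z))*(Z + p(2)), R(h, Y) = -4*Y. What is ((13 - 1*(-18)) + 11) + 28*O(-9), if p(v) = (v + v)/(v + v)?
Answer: -6006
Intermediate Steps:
p(v) = 1 (p(v) = (2*v)/((2*v)) = (2*v)*(1/(2*v)) = 1)
O(Z) = -3*Z*(1 + Z) (O(Z) = (Z - 4*Z)*(Z + 1) = (-3*Z)*(1 + Z) = -3*Z*(1 + Z))
((13 - 1*(-18)) + 11) + 28*O(-9) = ((13 - 1*(-18)) + 11) + 28*(3*(-9)*(-1 - 1*(-9))) = ((13 + 18) + 11) + 28*(3*(-9)*(-1 + 9)) = (31 + 11) + 28*(3*(-9)*8) = 42 + 28*(-216) = 42 - 6048 = -6006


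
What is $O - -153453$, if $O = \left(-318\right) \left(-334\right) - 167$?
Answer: $259498$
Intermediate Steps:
$O = 106045$ ($O = 106212 - 167 = 106045$)
$O - -153453 = 106045 - -153453 = 106045 + 153453 = 259498$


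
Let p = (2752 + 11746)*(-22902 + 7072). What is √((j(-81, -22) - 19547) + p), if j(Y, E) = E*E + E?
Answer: 5*I*√9180897 ≈ 15150.0*I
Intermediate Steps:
j(Y, E) = E + E² (j(Y, E) = E² + E = E + E²)
p = -229503340 (p = 14498*(-15830) = -229503340)
√((j(-81, -22) - 19547) + p) = √((-22*(1 - 22) - 19547) - 229503340) = √((-22*(-21) - 19547) - 229503340) = √((462 - 19547) - 229503340) = √(-19085 - 229503340) = √(-229522425) = 5*I*√9180897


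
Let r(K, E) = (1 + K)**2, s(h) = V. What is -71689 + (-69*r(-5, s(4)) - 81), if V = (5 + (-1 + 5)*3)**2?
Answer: -72874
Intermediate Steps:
V = 289 (V = (5 + 4*3)**2 = (5 + 12)**2 = 17**2 = 289)
s(h) = 289
-71689 + (-69*r(-5, s(4)) - 81) = -71689 + (-69*(1 - 5)**2 - 81) = -71689 + (-69*(-4)**2 - 81) = -71689 + (-69*16 - 81) = -71689 + (-1104 - 81) = -71689 - 1185 = -72874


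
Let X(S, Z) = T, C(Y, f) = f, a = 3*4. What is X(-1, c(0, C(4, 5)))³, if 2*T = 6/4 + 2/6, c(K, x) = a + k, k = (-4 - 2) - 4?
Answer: 1331/1728 ≈ 0.77025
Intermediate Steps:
a = 12
k = -10 (k = -6 - 4 = -10)
c(K, x) = 2 (c(K, x) = 12 - 10 = 2)
T = 11/12 (T = (6/4 + 2/6)/2 = (6*(¼) + 2*(⅙))/2 = (3/2 + ⅓)/2 = (½)*(11/6) = 11/12 ≈ 0.91667)
X(S, Z) = 11/12
X(-1, c(0, C(4, 5)))³ = (11/12)³ = 1331/1728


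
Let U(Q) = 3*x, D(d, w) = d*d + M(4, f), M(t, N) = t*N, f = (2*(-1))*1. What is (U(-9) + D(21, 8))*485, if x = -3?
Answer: 205640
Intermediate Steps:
f = -2 (f = -2*1 = -2)
M(t, N) = N*t
D(d, w) = -8 + d² (D(d, w) = d*d - 2*4 = d² - 8 = -8 + d²)
U(Q) = -9 (U(Q) = 3*(-3) = -9)
(U(-9) + D(21, 8))*485 = (-9 + (-8 + 21²))*485 = (-9 + (-8 + 441))*485 = (-9 + 433)*485 = 424*485 = 205640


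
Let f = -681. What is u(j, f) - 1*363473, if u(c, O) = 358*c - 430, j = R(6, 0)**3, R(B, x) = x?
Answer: -363903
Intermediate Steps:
j = 0 (j = 0**3 = 0)
u(c, O) = -430 + 358*c
u(j, f) - 1*363473 = (-430 + 358*0) - 1*363473 = (-430 + 0) - 363473 = -430 - 363473 = -363903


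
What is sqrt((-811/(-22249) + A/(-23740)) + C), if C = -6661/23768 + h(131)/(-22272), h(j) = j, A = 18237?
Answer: I*sqrt(303558371412999057251821408845)/546101169244080 ≈ 1.0089*I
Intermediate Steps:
C = -18933425/66170112 (C = -6661/23768 + 131/(-22272) = -6661*1/23768 + 131*(-1/22272) = -6661/23768 - 131/22272 = -18933425/66170112 ≈ -0.28613)
sqrt((-811/(-22249) + A/(-23740)) + C) = sqrt((-811/(-22249) + 18237/(-23740)) - 18933425/66170112) = sqrt((-811*(-1/22249) + 18237*(-1/23740)) - 18933425/66170112) = sqrt((811/22249 - 18237/23740) - 18933425/66170112) = sqrt(-386501873/528191260 - 18933425/66170112) = sqrt(-8893835457871319/8737618707905280) = I*sqrt(303558371412999057251821408845)/546101169244080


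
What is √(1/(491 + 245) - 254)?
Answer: I*√8599378/184 ≈ 15.937*I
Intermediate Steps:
√(1/(491 + 245) - 254) = √(1/736 - 254) = √(-186943/736) = I*√8599378/184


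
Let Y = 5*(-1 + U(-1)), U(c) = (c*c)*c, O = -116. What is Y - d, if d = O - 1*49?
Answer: 155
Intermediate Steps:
U(c) = c³ (U(c) = c²*c = c³)
d = -165 (d = -116 - 1*49 = -116 - 49 = -165)
Y = -10 (Y = 5*(-1 + (-1)³) = 5*(-1 - 1) = 5*(-2) = -10)
Y - d = -10 - 1*(-165) = -10 + 165 = 155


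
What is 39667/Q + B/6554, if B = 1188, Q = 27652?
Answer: 146414047/90615604 ≈ 1.6158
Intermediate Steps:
39667/Q + B/6554 = 39667/27652 + 1188/6554 = 39667*(1/27652) + 1188*(1/6554) = 39667/27652 + 594/3277 = 146414047/90615604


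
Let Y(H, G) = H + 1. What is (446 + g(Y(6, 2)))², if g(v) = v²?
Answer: 245025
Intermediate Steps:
Y(H, G) = 1 + H
(446 + g(Y(6, 2)))² = (446 + (1 + 6)²)² = (446 + 7²)² = (446 + 49)² = 495² = 245025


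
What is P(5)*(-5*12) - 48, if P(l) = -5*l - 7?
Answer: 1872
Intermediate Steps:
P(l) = -7 - 5*l
P(5)*(-5*12) - 48 = (-7 - 5*5)*(-5*12) - 48 = (-7 - 25)*(-60) - 48 = -32*(-60) - 48 = 1920 - 48 = 1872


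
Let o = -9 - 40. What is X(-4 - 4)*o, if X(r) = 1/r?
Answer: 49/8 ≈ 6.1250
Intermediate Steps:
o = -49
X(-4 - 4)*o = -49/(-4 - 4) = -49/(-8) = -⅛*(-49) = 49/8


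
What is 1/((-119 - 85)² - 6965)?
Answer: 1/34651 ≈ 2.8859e-5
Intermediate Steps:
1/((-119 - 85)² - 6965) = 1/((-204)² - 6965) = 1/(41616 - 6965) = 1/34651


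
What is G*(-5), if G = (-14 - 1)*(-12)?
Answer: -900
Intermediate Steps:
G = 180 (G = -15*(-12) = 180)
G*(-5) = 180*(-5) = -900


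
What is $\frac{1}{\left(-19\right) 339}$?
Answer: $- \frac{1}{6441} \approx -0.00015526$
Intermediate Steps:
$\frac{1}{\left(-19\right) 339} = \frac{1}{-6441} = - \frac{1}{6441}$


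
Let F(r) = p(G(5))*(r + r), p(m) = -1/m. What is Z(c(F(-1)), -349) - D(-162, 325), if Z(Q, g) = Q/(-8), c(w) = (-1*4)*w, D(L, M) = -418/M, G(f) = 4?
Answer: 1997/1300 ≈ 1.5362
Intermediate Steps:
F(r) = -r/2 (F(r) = (-1/4)*(r + r) = (-1*1/4)*(2*r) = -r/2)
c(w) = -4*w
Z(Q, g) = -Q/8 (Z(Q, g) = Q*(-1/8) = -Q/8)
Z(c(F(-1)), -349) - D(-162, 325) = -(-1)*(-1/2*(-1))/2 - (-418)/325 = -(-1)/(2*2) - (-418)/325 = -1/8*(-2) - 1*(-418/325) = 1/4 + 418/325 = 1997/1300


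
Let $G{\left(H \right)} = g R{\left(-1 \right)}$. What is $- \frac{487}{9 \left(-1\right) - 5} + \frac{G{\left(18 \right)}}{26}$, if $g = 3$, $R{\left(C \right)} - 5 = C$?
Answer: $\frac{6415}{182} \approx 35.247$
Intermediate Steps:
$R{\left(C \right)} = 5 + C$
$G{\left(H \right)} = 12$ ($G{\left(H \right)} = 3 \left(5 - 1\right) = 3 \cdot 4 = 12$)
$- \frac{487}{9 \left(-1\right) - 5} + \frac{G{\left(18 \right)}}{26} = - \frac{487}{9 \left(-1\right) - 5} + \frac{12}{26} = - \frac{487}{-9 - 5} + 12 \cdot \frac{1}{26} = - \frac{487}{-14} + \frac{6}{13} = \left(-487\right) \left(- \frac{1}{14}\right) + \frac{6}{13} = \frac{487}{14} + \frac{6}{13} = \frac{6415}{182}$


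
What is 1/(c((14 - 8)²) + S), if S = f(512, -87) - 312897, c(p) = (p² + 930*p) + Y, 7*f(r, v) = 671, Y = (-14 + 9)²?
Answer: -7/1946001 ≈ -3.5971e-6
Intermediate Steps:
Y = 25 (Y = (-5)² = 25)
f(r, v) = 671/7 (f(r, v) = (⅐)*671 = 671/7)
c(p) = 25 + p² + 930*p (c(p) = (p² + 930*p) + 25 = 25 + p² + 930*p)
S = -2189608/7 (S = 671/7 - 312897 = -2189608/7 ≈ -3.1280e+5)
1/(c((14 - 8)²) + S) = 1/((25 + ((14 - 8)²)² + 930*(14 - 8)²) - 2189608/7) = 1/((25 + (6²)² + 930*6²) - 2189608/7) = 1/((25 + 36² + 930*36) - 2189608/7) = 1/((25 + 1296 + 33480) - 2189608/7) = 1/(34801 - 2189608/7) = 1/(-1946001/7) = -7/1946001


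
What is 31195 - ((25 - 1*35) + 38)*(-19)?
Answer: 31727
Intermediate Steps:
31195 - ((25 - 1*35) + 38)*(-19) = 31195 - ((25 - 35) + 38)*(-19) = 31195 - (-10 + 38)*(-19) = 31195 - 28*(-19) = 31195 - 1*(-532) = 31195 + 532 = 31727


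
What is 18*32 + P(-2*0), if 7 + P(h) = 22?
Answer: 591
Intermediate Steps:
P(h) = 15 (P(h) = -7 + 22 = 15)
18*32 + P(-2*0) = 18*32 + 15 = 576 + 15 = 591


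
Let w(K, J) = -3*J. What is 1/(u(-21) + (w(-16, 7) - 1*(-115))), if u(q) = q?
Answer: 1/73 ≈ 0.013699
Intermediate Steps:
1/(u(-21) + (w(-16, 7) - 1*(-115))) = 1/(-21 + (-3*7 - 1*(-115))) = 1/(-21 + (-21 + 115)) = 1/(-21 + 94) = 1/73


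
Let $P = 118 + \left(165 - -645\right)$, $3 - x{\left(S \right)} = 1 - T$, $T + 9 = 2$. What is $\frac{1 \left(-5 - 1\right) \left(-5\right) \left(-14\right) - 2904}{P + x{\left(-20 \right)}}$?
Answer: $- \frac{3324}{923} \approx -3.6013$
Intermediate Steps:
$T = -7$ ($T = -9 + 2 = -7$)
$x{\left(S \right)} = -5$ ($x{\left(S \right)} = 3 - \left(1 - -7\right) = 3 - \left(1 + 7\right) = 3 - 8 = -5$)
$P = 928$ ($P = 118 + \left(165 + 645\right) = 118 + 810 = 928$)
$\frac{1 \left(-5 - 1\right) \left(-5\right) \left(-14\right) - 2904}{P + x{\left(-20 \right)}} = \frac{1 \left(-5 - 1\right) \left(-5\right) \left(-14\right) - 2904}{928 - 5} = \frac{1 \left(\left(-6\right) \left(-5\right)\right) \left(-14\right) - 2904}{923} = \left(1 \cdot 30 \left(-14\right) - 2904\right) \frac{1}{923} = \left(30 \left(-14\right) - 2904\right) \frac{1}{923} = \left(-420 - 2904\right) \frac{1}{923} = \left(-3324\right) \frac{1}{923} = - \frac{3324}{923}$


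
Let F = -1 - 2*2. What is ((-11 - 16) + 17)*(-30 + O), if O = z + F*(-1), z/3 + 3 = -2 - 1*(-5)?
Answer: 250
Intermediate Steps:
z = 0 (z = -9 + 3*(-2 - 1*(-5)) = -9 + 3*(-2 + 5) = -9 + 3*3 = -9 + 9 = 0)
F = -5 (F = -1 - 4 = -5)
O = 5 (O = 0 - 5*(-1) = 0 + 5 = 5)
((-11 - 16) + 17)*(-30 + O) = ((-11 - 16) + 17)*(-30 + 5) = (-27 + 17)*(-25) = -10*(-25) = 250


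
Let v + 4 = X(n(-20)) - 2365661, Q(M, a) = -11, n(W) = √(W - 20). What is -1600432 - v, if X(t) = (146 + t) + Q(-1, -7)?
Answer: 765098 - 2*I*√10 ≈ 7.651e+5 - 6.3246*I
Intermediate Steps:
n(W) = √(-20 + W)
X(t) = 135 + t (X(t) = (146 + t) - 11 = 135 + t)
v = -2365530 + 2*I*√10 (v = -4 + ((135 + √(-20 - 20)) - 2365661) = -4 + ((135 + √(-40)) - 2365661) = -4 + ((135 + 2*I*√10) - 2365661) = -4 + (-2365526 + 2*I*√10) = -2365530 + 2*I*√10 ≈ -2.3655e+6 + 6.3246*I)
-1600432 - v = -1600432 - (-2365530 + 2*I*√10) = -1600432 + (2365530 - 2*I*√10) = 765098 - 2*I*√10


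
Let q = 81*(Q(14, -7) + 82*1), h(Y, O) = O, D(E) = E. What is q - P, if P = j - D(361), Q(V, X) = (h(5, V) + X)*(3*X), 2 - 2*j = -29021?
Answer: -38831/2 ≈ -19416.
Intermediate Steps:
j = 29023/2 (j = 1 - 1/2*(-29021) = 1 + 29021/2 = 29023/2 ≈ 14512.)
Q(V, X) = 3*X*(V + X) (Q(V, X) = (V + X)*(3*X) = 3*X*(V + X))
P = 28301/2 (P = 29023/2 - 1*361 = 29023/2 - 361 = 28301/2 ≈ 14151.)
q = -5265 (q = 81*(3*(-7)*(14 - 7) + 82*1) = 81*(3*(-7)*7 + 82) = 81*(-147 + 82) = 81*(-65) = -5265)
q - P = -5265 - 1*28301/2 = -5265 - 28301/2 = -38831/2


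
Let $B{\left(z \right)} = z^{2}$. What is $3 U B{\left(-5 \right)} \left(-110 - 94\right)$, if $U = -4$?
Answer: $61200$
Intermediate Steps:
$3 U B{\left(-5 \right)} \left(-110 - 94\right) = 3 \left(-4\right) \left(-5\right)^{2} \left(-110 - 94\right) = \left(-12\right) 25 \left(-204\right) = \left(-300\right) \left(-204\right) = 61200$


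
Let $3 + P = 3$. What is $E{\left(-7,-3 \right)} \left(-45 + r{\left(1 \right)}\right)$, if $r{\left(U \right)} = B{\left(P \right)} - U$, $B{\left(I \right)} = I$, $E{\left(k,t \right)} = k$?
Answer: $322$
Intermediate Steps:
$P = 0$ ($P = -3 + 3 = 0$)
$r{\left(U \right)} = - U$ ($r{\left(U \right)} = 0 - U = - U$)
$E{\left(-7,-3 \right)} \left(-45 + r{\left(1 \right)}\right) = - 7 \left(-45 - 1\right) = \left(-7\right) \left(-46\right) = 322$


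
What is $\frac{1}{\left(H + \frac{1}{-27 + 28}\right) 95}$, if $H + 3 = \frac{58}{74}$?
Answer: $- \frac{37}{4275} \approx -0.008655$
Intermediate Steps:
$H = - \frac{82}{37}$ ($H = -3 + \frac{58}{74} = -3 + 58 \cdot \frac{1}{74} = -3 + \frac{29}{37} = - \frac{82}{37} \approx -2.2162$)
$\frac{1}{\left(H + \frac{1}{-27 + 28}\right) 95} = \frac{1}{\left(- \frac{82}{37} + \frac{1}{-27 + 28}\right) 95} = \frac{1}{\left(- \frac{82}{37} + 1^{-1}\right) 95} = \frac{1}{\left(- \frac{82}{37} + 1\right) 95} = \frac{1}{\left(- \frac{45}{37}\right) 95} = \frac{1}{- \frac{4275}{37}} = - \frac{37}{4275}$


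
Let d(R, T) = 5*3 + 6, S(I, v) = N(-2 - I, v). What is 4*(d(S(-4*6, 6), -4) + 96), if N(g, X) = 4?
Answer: 468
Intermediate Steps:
S(I, v) = 4
d(R, T) = 21 (d(R, T) = 15 + 6 = 21)
4*(d(S(-4*6, 6), -4) + 96) = 4*(21 + 96) = 4*117 = 468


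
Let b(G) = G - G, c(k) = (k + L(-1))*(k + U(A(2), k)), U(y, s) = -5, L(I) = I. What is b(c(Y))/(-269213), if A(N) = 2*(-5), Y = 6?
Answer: 0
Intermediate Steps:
A(N) = -10
c(k) = (-1 + k)*(-5 + k) (c(k) = (k - 1)*(k - 5) = (-1 + k)*(-5 + k))
b(G) = 0
b(c(Y))/(-269213) = 0/(-269213) = 0*(-1/269213) = 0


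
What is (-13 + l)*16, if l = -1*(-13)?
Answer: 0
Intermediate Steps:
l = 13
(-13 + l)*16 = (-13 + 13)*16 = 0*16 = 0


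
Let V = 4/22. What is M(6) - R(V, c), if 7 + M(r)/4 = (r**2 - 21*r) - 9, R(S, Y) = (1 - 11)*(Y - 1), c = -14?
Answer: -574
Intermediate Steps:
V = 2/11 (V = 4*(1/22) = 2/11 ≈ 0.18182)
R(S, Y) = 10 - 10*Y (R(S, Y) = -10*(-1 + Y) = 10 - 10*Y)
M(r) = -64 - 84*r + 4*r**2 (M(r) = -28 + 4*((r**2 - 21*r) - 9) = -28 + 4*(-9 + r**2 - 21*r) = -28 + (-36 - 84*r + 4*r**2) = -64 - 84*r + 4*r**2)
M(6) - R(V, c) = (-64 - 84*6 + 4*6**2) - (10 - 10*(-14)) = (-64 - 504 + 4*36) - (10 + 140) = (-64 - 504 + 144) - 1*150 = -424 - 150 = -574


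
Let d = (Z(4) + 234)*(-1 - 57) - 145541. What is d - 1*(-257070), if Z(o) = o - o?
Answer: 97957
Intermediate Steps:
Z(o) = 0
d = -159113 (d = (0 + 234)*(-1 - 57) - 145541 = 234*(-58) - 145541 = -13572 - 145541 = -159113)
d - 1*(-257070) = -159113 - 1*(-257070) = -159113 + 257070 = 97957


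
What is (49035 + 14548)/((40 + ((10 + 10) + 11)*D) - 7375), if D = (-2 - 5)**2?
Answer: -63583/5816 ≈ -10.932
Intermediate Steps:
D = 49 (D = (-7)**2 = 49)
(49035 + 14548)/((40 + ((10 + 10) + 11)*D) - 7375) = (49035 + 14548)/((40 + ((10 + 10) + 11)*49) - 7375) = 63583/((40 + (20 + 11)*49) - 7375) = 63583/((40 + 31*49) - 7375) = 63583/((40 + 1519) - 7375) = 63583/(1559 - 7375) = 63583/(-5816) = 63583*(-1/5816) = -63583/5816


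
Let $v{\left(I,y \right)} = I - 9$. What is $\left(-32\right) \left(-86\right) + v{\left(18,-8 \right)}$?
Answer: $2761$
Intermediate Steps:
$v{\left(I,y \right)} = -9 + I$ ($v{\left(I,y \right)} = I - 9 = -9 + I$)
$\left(-32\right) \left(-86\right) + v{\left(18,-8 \right)} = \left(-32\right) \left(-86\right) + \left(-9 + 18\right) = 2752 + 9 = 2761$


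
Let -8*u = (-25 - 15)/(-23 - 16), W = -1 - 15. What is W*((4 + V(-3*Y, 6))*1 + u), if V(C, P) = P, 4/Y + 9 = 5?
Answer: -6160/39 ≈ -157.95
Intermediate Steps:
Y = -1 (Y = 4/(-9 + 5) = 4/(-4) = 4*(-1/4) = -1)
W = -16
u = -5/39 (u = -(-25 - 15)/(8*(-23 - 16)) = -(-5)/(-39) = -(-5)*(-1)/39 = -1/8*40/39 = -5/39 ≈ -0.12821)
W*((4 + V(-3*Y, 6))*1 + u) = -16*((4 + 6)*1 - 5/39) = -16*(10*1 - 5/39) = -16*(10 - 5/39) = -16*385/39 = -6160/39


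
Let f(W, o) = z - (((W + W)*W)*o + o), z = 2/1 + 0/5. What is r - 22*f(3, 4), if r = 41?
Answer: 1669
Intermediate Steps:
z = 2 (z = 2*1 + 0*(1/5) = 2 + 0 = 2)
f(W, o) = 2 - o - 2*o*W**2 (f(W, o) = 2 - (((W + W)*W)*o + o) = 2 - (((2*W)*W)*o + o) = 2 - ((2*W**2)*o + o) = 2 - (2*o*W**2 + o) = 2 - (o + 2*o*W**2) = 2 + (-o - 2*o*W**2) = 2 - o - 2*o*W**2)
r - 22*f(3, 4) = 41 - 22*(2 - 1*4 - 2*4*3**2) = 41 - 22*(2 - 4 - 2*4*9) = 41 - 22*(2 - 4 - 72) = 41 - 22*(-74) = 41 + 1628 = 1669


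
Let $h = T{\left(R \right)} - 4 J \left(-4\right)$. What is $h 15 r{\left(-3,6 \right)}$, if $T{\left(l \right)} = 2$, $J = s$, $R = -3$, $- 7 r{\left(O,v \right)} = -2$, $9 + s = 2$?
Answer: $-960$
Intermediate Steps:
$s = -7$ ($s = -9 + 2 = -7$)
$r{\left(O,v \right)} = \frac{2}{7}$ ($r{\left(O,v \right)} = \left(- \frac{1}{7}\right) \left(-2\right) = \frac{2}{7}$)
$J = -7$
$h = -224$ ($h = 2 \left(-4\right) \left(-7\right) \left(-4\right) = 2 \cdot 28 \left(-4\right) = 2 \left(-112\right) = -224$)
$h 15 r{\left(-3,6 \right)} = \left(-224\right) 15 \cdot \frac{2}{7} = \left(-3360\right) \frac{2}{7} = -960$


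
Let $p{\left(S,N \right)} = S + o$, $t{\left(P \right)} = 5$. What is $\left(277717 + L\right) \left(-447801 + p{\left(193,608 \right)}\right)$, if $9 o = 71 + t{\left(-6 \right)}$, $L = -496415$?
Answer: $\frac{881002148408}{9} \approx 9.7889 \cdot 10^{10}$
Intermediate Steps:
$o = \frac{76}{9}$ ($o = \frac{71 + 5}{9} = \frac{1}{9} \cdot 76 = \frac{76}{9} \approx 8.4444$)
$p{\left(S,N \right)} = \frac{76}{9} + S$ ($p{\left(S,N \right)} = S + \frac{76}{9} = \frac{76}{9} + S$)
$\left(277717 + L\right) \left(-447801 + p{\left(193,608 \right)}\right) = \left(277717 - 496415\right) \left(-447801 + \left(\frac{76}{9} + 193\right)\right) = - 218698 \left(-447801 + \frac{1813}{9}\right) = \left(-218698\right) \left(- \frac{4028396}{9}\right) = \frac{881002148408}{9}$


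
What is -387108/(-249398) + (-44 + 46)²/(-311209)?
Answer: 60235247990/38807451091 ≈ 1.5522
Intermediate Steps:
-387108/(-249398) + (-44 + 46)²/(-311209) = -387108*(-1/249398) + 2²*(-1/311209) = 193554/124699 + 4*(-1/311209) = 193554/124699 - 4/311209 = 60235247990/38807451091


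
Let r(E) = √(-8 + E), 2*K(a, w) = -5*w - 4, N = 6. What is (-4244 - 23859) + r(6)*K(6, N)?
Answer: -28103 - 17*I*√2 ≈ -28103.0 - 24.042*I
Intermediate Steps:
K(a, w) = -2 - 5*w/2 (K(a, w) = (-5*w - 4)/2 = (-4 - 5*w)/2 = -2 - 5*w/2)
(-4244 - 23859) + r(6)*K(6, N) = (-4244 - 23859) + √(-8 + 6)*(-2 - 5/2*6) = -28103 + √(-2)*(-2 - 15) = -28103 + (I*√2)*(-17) = -28103 - 17*I*√2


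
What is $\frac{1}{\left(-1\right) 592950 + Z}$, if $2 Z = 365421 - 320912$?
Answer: $- \frac{2}{1141391} \approx -1.7522 \cdot 10^{-6}$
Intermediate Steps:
$Z = \frac{44509}{2}$ ($Z = \frac{365421 - 320912}{2} = \frac{1}{2} \cdot 44509 = \frac{44509}{2} \approx 22255.0$)
$\frac{1}{\left(-1\right) 592950 + Z} = \frac{1}{\left(-1\right) 592950 + \frac{44509}{2}} = \frac{1}{-592950 + \frac{44509}{2}} = \frac{1}{- \frac{1141391}{2}} = - \frac{2}{1141391}$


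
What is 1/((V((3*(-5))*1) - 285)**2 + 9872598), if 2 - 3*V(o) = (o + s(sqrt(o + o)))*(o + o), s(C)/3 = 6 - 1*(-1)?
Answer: 9/89306311 ≈ 1.0078e-7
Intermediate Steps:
s(C) = 21 (s(C) = 3*(6 - 1*(-1)) = 3*(6 + 1) = 3*7 = 21)
V(o) = 2/3 - 2*o*(21 + o)/3 (V(o) = 2/3 - (o + 21)*(o + o)/3 = 2/3 - (21 + o)*2*o/3 = 2/3 - 2*o*(21 + o)/3)
1/((V((3*(-5))*1) - 285)**2 + 9872598) = 1/(((2/3 - 14*3*(-5) - 2*((3*(-5))*1)**2/3) - 285)**2 + 9872598) = 1/(((2/3 - (-210) - 2*(-15*1)**2/3) - 285)**2 + 9872598) = 1/(((2/3 - 14*(-15) - 2/3*(-15)**2) - 285)**2 + 9872598) = 1/(((2/3 + 210 - 2/3*225) - 285)**2 + 9872598) = 1/(((2/3 + 210 - 150) - 285)**2 + 9872598) = 1/((182/3 - 285)**2 + 9872598) = 1/((-673/3)**2 + 9872598) = 1/(452929/9 + 9872598) = 1/(89306311/9) = 9/89306311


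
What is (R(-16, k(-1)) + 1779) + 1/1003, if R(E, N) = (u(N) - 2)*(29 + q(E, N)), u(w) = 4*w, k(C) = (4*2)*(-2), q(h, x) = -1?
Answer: -69206/1003 ≈ -68.999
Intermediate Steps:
k(C) = -16 (k(C) = 8*(-2) = -16)
R(E, N) = -56 + 112*N (R(E, N) = (4*N - 2)*(29 - 1) = (-2 + 4*N)*28 = -56 + 112*N)
(R(-16, k(-1)) + 1779) + 1/1003 = ((-56 + 112*(-16)) + 1779) + 1/1003 = ((-56 - 1792) + 1779) + 1/1003 = (-1848 + 1779) + 1/1003 = -69 + 1/1003 = -69206/1003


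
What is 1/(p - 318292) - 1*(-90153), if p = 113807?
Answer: 18434936204/204485 ≈ 90153.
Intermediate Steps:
1/(p - 318292) - 1*(-90153) = 1/(113807 - 318292) - 1*(-90153) = 1/(-204485) + 90153 = -1/204485 + 90153 = 18434936204/204485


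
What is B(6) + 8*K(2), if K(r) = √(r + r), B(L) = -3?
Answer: 13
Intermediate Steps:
K(r) = √2*√r (K(r) = √(2*r) = √2*√r)
B(6) + 8*K(2) = -3 + 8*(√2*√2) = -3 + 8*2 = -3 + 16 = 13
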